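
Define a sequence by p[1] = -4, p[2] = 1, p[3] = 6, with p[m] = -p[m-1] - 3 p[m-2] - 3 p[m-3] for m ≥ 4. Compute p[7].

66

p[4] = -6 - 3(1) - 3(-4) = 3
p[5] = -3 - 3(6) - 3(1) = -24
p[6] = -(-24) - 3(3) - 3(6) = -3
p[7] = -(-3) - 3(-24) - 3(3) = 66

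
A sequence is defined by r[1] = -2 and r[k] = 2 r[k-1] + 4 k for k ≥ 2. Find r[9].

r[2] = 2*(-2) + 8 = 4
r[3] = 2*4 + 12 = 20
r[4] = 2*20 + 16 = 56
r[5] = 2*56 + 20 = 132
r[6] = 2*132 + 24 = 288
r[7] = 2*288 + 28 = 604
r[8] = 2*604 + 32 = 1240
r[9] = 2*1240 + 36 = 2516

2516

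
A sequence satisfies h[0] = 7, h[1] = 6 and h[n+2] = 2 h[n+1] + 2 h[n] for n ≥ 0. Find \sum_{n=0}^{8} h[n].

h[2] = 2·6 + 2·7 = 26
h[3] = 2·26 + 2·6 = 64
h[4] = 2·64 + 2·26 = 180
h[5] = 2·180 + 2·64 = 488
h[6] = 2·488 + 2·180 = 1336
h[7] = 2·1336 + 2·488 = 3648
h[8] = 2·3648 + 2·1336 = 9968
Sum = 7 + 6 + 26 + 64 + 180 + 488 + 1336 + 3648 + 9968 = 15723

15723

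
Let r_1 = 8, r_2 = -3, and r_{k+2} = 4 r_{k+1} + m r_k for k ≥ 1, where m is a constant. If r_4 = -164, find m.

r_3 = -12 + 8m
r_4 = -48 + 29m
So -48 + 29m = -164, giving m = -4.

-4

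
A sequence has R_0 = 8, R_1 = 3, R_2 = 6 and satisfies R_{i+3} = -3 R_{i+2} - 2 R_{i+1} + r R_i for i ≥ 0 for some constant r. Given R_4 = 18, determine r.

R_3 = -24 + 8r
R_4 = 60 - 21r
So 60 - 21r = 18, giving r = 2.

2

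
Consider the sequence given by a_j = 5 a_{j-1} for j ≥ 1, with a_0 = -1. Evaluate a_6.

-15625

a_1 = 5(-1) = -5
a_2 = 5(-5) = -25
a_3 = 5(-25) = -125
a_4 = 5(-125) = -625
a_5 = 5(-625) = -3125
a_6 = 5(-3125) = -15625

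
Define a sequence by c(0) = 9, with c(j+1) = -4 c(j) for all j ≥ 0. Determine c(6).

36864

c(1) = -4(9) = -36
c(2) = -4(-36) = 144
c(3) = -4(144) = -576
c(4) = -4(-576) = 2304
c(5) = -4(2304) = -9216
c(6) = -4(-9216) = 36864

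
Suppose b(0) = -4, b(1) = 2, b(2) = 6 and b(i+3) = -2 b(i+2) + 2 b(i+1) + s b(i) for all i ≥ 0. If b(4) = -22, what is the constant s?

-5

b(3) = -8 - 4s
b(4) = 28 + 10s
So 28 + 10s = -22, giving s = -5.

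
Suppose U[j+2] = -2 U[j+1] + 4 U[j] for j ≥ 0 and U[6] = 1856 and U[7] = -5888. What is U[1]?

4

Rearranging, U[j-2] = (U[j] + 2 U[j-1]) / 4.
U[5] = (-5888 + 2·1856) / 4 = -2176/4 = -544
U[4] = (1856 + 2·(-544)) / 4 = 768/4 = 192
U[3] = (-544 + 2·192) / 4 = -160/4 = -40
U[2] = (192 + 2·(-40)) / 4 = 112/4 = 28
U[1] = (-40 + 2·28) / 4 = 16/4 = 4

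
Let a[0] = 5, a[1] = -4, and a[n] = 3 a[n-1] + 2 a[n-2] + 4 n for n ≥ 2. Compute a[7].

a[2] = 3*(-4) + 2*5 + 8 = 6
a[3] = 3*6 + 2*(-4) + 12 = 22
a[4] = 3*22 + 2*6 + 16 = 94
a[5] = 3*94 + 2*22 + 20 = 346
a[6] = 3*346 + 2*94 + 24 = 1250
a[7] = 3*1250 + 2*346 + 28 = 4470

4470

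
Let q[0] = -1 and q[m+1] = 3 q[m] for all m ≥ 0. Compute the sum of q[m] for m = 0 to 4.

q[1] = 3(-1) = -3
q[2] = 3(-3) = -9
q[3] = 3(-9) = -27
q[4] = 3(-27) = -81
Sum = (-1) + (-3) + (-9) + (-27) + (-81) = -121

-121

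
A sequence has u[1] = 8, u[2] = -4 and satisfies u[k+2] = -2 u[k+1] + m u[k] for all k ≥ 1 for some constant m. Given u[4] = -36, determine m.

u[3] = 8 + 8m
u[4] = -16 - 20m
So -16 - 20m = -36, giving m = 1.

1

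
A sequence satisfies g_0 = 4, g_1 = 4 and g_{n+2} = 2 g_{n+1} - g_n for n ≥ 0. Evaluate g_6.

4

g_2 = 2·4 - 4 = 4
g_3 = 2·4 - 4 = 4
g_4 = 2·4 - 4 = 4
g_5 = 2·4 - 4 = 4
g_6 = 2·4 - 4 = 4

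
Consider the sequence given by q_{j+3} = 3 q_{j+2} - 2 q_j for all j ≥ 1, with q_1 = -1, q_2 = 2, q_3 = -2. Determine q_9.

-932

q_4 = 3·(-2) - 2·(-1) = -4
q_5 = 3·(-4) - 2·2 = -16
q_6 = 3·(-16) - 2·(-2) = -44
q_7 = 3·(-44) - 2·(-4) = -124
q_8 = 3·(-124) - 2·(-16) = -340
q_9 = 3·(-340) - 2·(-44) = -932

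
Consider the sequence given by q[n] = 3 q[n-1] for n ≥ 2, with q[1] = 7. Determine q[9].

45927

q[2] = 3*7 = 21
q[3] = 3*21 = 63
q[4] = 3*63 = 189
q[5] = 3*189 = 567
q[6] = 3*567 = 1701
q[7] = 3*1701 = 5103
q[8] = 3*5103 = 15309
q[9] = 3*15309 = 45927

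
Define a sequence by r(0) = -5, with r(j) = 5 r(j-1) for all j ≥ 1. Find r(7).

r(1) = 5(-5) = -25
r(2) = 5(-25) = -125
r(3) = 5(-125) = -625
r(4) = 5(-625) = -3125
r(5) = 5(-3125) = -15625
r(6) = 5(-15625) = -78125
r(7) = 5(-78125) = -390625

-390625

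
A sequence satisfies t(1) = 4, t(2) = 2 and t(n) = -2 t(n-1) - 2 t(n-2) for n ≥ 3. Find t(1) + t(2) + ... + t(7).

38

t(3) = -2·2 - 2·4 = -12
t(4) = -2·(-12) - 2·2 = 20
t(5) = -2·20 - 2·(-12) = -16
t(6) = -2·(-16) - 2·20 = -8
t(7) = -2·(-8) - 2·(-16) = 48
Sum = 4 + 2 + (-12) + 20 + (-16) + (-8) + 48 = 38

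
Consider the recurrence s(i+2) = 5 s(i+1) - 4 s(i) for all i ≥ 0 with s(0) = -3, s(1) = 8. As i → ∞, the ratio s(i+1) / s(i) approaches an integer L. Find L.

4

The characteristic equation is r^2 - 5r + 4 = 0, which factors as (r - 4)(r - 1) = 0.
So the roots are 4 and 1. Since |4| > |1| and the coefficient of 4^i is non-zero, the ratio tends to 4.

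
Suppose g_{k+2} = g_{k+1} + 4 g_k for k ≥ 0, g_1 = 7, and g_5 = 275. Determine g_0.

Let g_0 = w.
g_2 = 7 + 4w
g_3 = 35 + 4w
g_4 = 63 + 20w
g_5 = 203 + 36w
So 203 + 36w = 275, giving w = 2.

2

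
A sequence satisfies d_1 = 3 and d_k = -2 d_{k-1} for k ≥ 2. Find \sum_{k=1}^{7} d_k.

d_2 = -2(3) = -6
d_3 = -2(-6) = 12
d_4 = -2(12) = -24
d_5 = -2(-24) = 48
d_6 = -2(48) = -96
d_7 = -2(-96) = 192
Sum = 3 + (-6) + 12 + (-24) + 48 + (-96) + 192 = 129

129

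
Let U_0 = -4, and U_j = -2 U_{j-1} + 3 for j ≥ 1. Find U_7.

641

U_1 = -2·(-4) + 3 = 11
U_2 = -2·11 + 3 = -19
U_3 = -2·(-19) + 3 = 41
U_4 = -2·41 + 3 = -79
U_5 = -2·(-79) + 3 = 161
U_6 = -2·161 + 3 = -319
U_7 = -2·(-319) + 3 = 641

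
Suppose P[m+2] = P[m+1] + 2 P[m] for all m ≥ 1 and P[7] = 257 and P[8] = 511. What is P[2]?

Rearranging, P[m-2] = (P[m] - P[m-1]) / 2.
P[6] = (511 - 257) / 2 = 254/2 = 127
P[5] = (257 - 127) / 2 = 130/2 = 65
P[4] = (127 - 65) / 2 = 62/2 = 31
P[3] = (65 - 31) / 2 = 34/2 = 17
P[2] = (31 - 17) / 2 = 14/2 = 7

7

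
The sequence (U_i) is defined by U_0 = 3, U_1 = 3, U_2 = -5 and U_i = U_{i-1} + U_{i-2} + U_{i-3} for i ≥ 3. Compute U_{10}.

-69

U_3 = (-5) + 3 + 3 = 1
U_4 = 1 + (-5) + 3 = -1
U_5 = (-1) + 1 + (-5) = -5
U_6 = (-5) + (-1) + 1 = -5
U_7 = (-5) + (-5) + (-1) = -11
U_8 = (-11) + (-5) + (-5) = -21
U_9 = (-21) + (-11) + (-5) = -37
U_{10} = (-37) + (-21) + (-11) = -69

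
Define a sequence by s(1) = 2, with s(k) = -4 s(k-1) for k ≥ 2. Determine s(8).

s(2) = -4·2 = -8
s(3) = -4·(-8) = 32
s(4) = -4·32 = -128
s(5) = -4·(-128) = 512
s(6) = -4·512 = -2048
s(7) = -4·(-2048) = 8192
s(8) = -4·8192 = -32768

-32768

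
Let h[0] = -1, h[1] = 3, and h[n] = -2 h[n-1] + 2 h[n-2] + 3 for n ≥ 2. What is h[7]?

h[2] = -2(3) + 2(-1) + 3 = -5
h[3] = -2(-5) + 2(3) + 3 = 19
h[4] = -2(19) + 2(-5) + 3 = -45
h[5] = -2(-45) + 2(19) + 3 = 131
h[6] = -2(131) + 2(-45) + 3 = -349
h[7] = -2(-349) + 2(131) + 3 = 963

963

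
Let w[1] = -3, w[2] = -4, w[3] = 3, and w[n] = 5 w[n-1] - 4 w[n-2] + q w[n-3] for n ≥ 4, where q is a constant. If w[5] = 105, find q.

w[4] = 31 - 3q
w[5] = 143 - 19q
So 143 - 19q = 105, giving q = 2.

2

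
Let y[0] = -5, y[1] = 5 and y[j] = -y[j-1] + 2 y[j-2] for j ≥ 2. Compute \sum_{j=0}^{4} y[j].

-45

y[2] = -5 + 2*(-5) = -15
y[3] = -(-15) + 2*5 = 25
y[4] = -25 + 2*(-15) = -55
Sum = (-5) + 5 + (-15) + 25 + (-55) = -45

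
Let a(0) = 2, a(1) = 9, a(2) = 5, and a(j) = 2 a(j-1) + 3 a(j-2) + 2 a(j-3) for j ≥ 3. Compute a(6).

a(3) = 2(5) + 3(9) + 2(2) = 41
a(4) = 2(41) + 3(5) + 2(9) = 115
a(5) = 2(115) + 3(41) + 2(5) = 363
a(6) = 2(363) + 3(115) + 2(41) = 1153

1153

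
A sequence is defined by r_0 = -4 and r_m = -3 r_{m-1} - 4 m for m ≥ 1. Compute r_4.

r_1 = -3*(-4) - 4 = 8
r_2 = -3*8 - 8 = -32
r_3 = -3*(-32) - 12 = 84
r_4 = -3*84 - 16 = -268

-268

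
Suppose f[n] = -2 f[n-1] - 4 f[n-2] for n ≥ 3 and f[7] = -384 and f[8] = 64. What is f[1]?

-6

Rearranging, f[n-2] = (f[n] + 2 f[n-1]) / -4.
f[6] = (64 + 2*(-384)) / -4 = -704/-4 = 176
f[5] = (-384 + 2*176) / -4 = -32/-4 = 8
f[4] = (176 + 2*8) / -4 = 192/-4 = -48
f[3] = (8 + 2*(-48)) / -4 = -88/-4 = 22
f[2] = (-48 + 2*22) / -4 = -4/-4 = 1
f[1] = (22 + 2*1) / -4 = 24/-4 = -6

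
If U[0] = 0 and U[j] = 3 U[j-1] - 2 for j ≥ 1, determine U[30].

-205891132094648

The fixed point is -2/(1 - 3) = 1, so U[j] - 1 = 3(U[j-1] - 1).
Hence U[j] = -1·3^j + 1.
U[30] = -1·3^{30} + 1 = -1·205891132094649 + 1 = -205891132094648.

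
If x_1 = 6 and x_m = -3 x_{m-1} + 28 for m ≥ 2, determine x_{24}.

The fixed point is 28/(1 + 3) = 7, so x_m - 7 = -3(x_{m-1} - 7).
Hence x_m = -1·(-3)^{m-1} + 7.
x_{24} = -1·(-3)^{23} + 7 = -1·-94143178827 + 7 = 94143178834.

94143178834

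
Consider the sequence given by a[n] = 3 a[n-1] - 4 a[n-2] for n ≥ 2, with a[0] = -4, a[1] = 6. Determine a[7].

-1266

a[2] = 3*6 - 4*(-4) = 34
a[3] = 3*34 - 4*6 = 78
a[4] = 3*78 - 4*34 = 98
a[5] = 3*98 - 4*78 = -18
a[6] = 3*(-18) - 4*98 = -446
a[7] = 3*(-446) - 4*(-18) = -1266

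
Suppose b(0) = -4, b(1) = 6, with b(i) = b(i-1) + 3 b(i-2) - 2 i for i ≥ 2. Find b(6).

b(2) = 6 + 3(-4) - 4 = -10
b(3) = (-10) + 3(6) - 6 = 2
b(4) = 2 + 3(-10) - 8 = -36
b(5) = (-36) + 3(2) - 10 = -40
b(6) = (-40) + 3(-36) - 12 = -160

-160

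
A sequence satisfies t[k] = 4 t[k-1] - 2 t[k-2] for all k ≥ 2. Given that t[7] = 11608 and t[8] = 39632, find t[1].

Rearranging, t[k-2] = (t[k] - 4 t[k-1]) / -2.
t[6] = (39632 - 4*11608) / -2 = -6800/-2 = 3400
t[5] = (11608 - 4*3400) / -2 = -1992/-2 = 996
t[4] = (3400 - 4*996) / -2 = -584/-2 = 292
t[3] = (996 - 4*292) / -2 = -172/-2 = 86
t[2] = (292 - 4*86) / -2 = -52/-2 = 26
t[1] = (86 - 4*26) / -2 = -18/-2 = 9

9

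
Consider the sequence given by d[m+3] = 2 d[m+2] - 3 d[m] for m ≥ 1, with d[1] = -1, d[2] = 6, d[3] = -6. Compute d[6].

d[4] = 2·(-6) - 3·(-1) = -9
d[5] = 2·(-9) - 3·6 = -36
d[6] = 2·(-36) - 3·(-6) = -54

-54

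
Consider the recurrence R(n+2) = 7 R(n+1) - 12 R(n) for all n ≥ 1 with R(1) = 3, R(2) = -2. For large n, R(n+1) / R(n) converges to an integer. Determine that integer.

4

The characteristic equation is r^2 - 7r + 12 = 0, which factors as (r - 4)(r - 3) = 0.
So the roots are 4 and 3. Since |4| > |3| and the coefficient of 4^n is non-zero, the ratio tends to 4.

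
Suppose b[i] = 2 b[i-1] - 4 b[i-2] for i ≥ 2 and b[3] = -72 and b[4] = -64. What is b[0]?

Rearranging, b[i-2] = (b[i] - 2 b[i-1]) / -4.
b[2] = (-64 - 2(-72)) / -4 = 80/-4 = -20
b[1] = (-72 - 2(-20)) / -4 = -32/-4 = 8
b[0] = (-20 - 2(8)) / -4 = -36/-4 = 9

9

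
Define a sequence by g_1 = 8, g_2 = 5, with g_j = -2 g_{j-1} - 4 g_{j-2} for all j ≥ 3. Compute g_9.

-2688

g_3 = -2·5 - 4·8 = -42
g_4 = -2·(-42) - 4·5 = 64
g_5 = -2·64 - 4·(-42) = 40
g_6 = -2·40 - 4·64 = -336
g_7 = -2·(-336) - 4·40 = 512
g_8 = -2·512 - 4·(-336) = 320
g_9 = -2·320 - 4·512 = -2688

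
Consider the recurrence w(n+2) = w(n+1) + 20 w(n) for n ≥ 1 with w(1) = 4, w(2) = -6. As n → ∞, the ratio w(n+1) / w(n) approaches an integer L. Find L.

5

The characteristic equation is r^2 - r - 20 = 0, which factors as (r - 5)(r + 4) = 0.
So the roots are 5 and -4. Since |5| > |-4| and the coefficient of 5^n is non-zero, the ratio tends to 5.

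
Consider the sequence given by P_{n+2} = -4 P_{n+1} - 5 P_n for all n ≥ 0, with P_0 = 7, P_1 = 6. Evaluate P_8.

P_2 = -4·6 - 5·7 = -59
P_3 = -4·(-59) - 5·6 = 206
P_4 = -4·206 - 5·(-59) = -529
P_5 = -4·(-529) - 5·206 = 1086
P_6 = -4·1086 - 5·(-529) = -1699
P_7 = -4·(-1699) - 5·1086 = 1366
P_8 = -4·1366 - 5·(-1699) = 3031

3031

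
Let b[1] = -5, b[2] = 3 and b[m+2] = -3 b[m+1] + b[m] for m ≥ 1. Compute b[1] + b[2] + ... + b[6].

b[3] = -3*3 + (-5) = -14
b[4] = -3*(-14) + 3 = 45
b[5] = -3*45 + (-14) = -149
b[6] = -3*(-149) + 45 = 492
Sum = (-5) + 3 + (-14) + 45 + (-149) + 492 = 372

372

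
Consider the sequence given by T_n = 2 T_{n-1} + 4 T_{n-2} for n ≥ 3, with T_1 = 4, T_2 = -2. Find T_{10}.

T_3 = 2(-2) + 4(4) = 12
T_4 = 2(12) + 4(-2) = 16
T_5 = 2(16) + 4(12) = 80
T_6 = 2(80) + 4(16) = 224
T_7 = 2(224) + 4(80) = 768
T_8 = 2(768) + 4(224) = 2432
T_9 = 2(2432) + 4(768) = 7936
T_{10} = 2(7936) + 4(2432) = 25600

25600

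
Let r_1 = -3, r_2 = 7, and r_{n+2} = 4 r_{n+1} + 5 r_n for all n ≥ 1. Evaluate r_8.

52087

r_3 = 4*7 + 5*(-3) = 13
r_4 = 4*13 + 5*7 = 87
r_5 = 4*87 + 5*13 = 413
r_6 = 4*413 + 5*87 = 2087
r_7 = 4*2087 + 5*413 = 10413
r_8 = 4*10413 + 5*2087 = 52087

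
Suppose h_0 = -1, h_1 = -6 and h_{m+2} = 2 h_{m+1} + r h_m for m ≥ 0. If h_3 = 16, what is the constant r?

h_2 = -12 - r
h_3 = -24 - 8r
So -24 - 8r = 16, giving r = -5.

-5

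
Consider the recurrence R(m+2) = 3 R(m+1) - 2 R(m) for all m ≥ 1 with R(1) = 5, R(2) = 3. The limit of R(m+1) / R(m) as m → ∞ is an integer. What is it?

The characteristic equation is r^2 - 3r + 2 = 0, which factors as (r - 2)(r - 1) = 0.
So the roots are 2 and 1. Since |2| > |1| and the coefficient of 2^m is non-zero, the ratio tends to 2.

2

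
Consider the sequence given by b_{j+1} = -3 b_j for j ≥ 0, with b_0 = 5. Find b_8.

b_1 = -3·5 = -15
b_2 = -3·(-15) = 45
b_3 = -3·45 = -135
b_4 = -3·(-135) = 405
b_5 = -3·405 = -1215
b_6 = -3·(-1215) = 3645
b_7 = -3·3645 = -10935
b_8 = -3·(-10935) = 32805

32805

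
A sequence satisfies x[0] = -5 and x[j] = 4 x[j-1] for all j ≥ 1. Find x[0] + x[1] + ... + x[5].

-6825

x[1] = 4·(-5) = -20
x[2] = 4·(-20) = -80
x[3] = 4·(-80) = -320
x[4] = 4·(-320) = -1280
x[5] = 4·(-1280) = -5120
Sum = (-5) + (-20) + (-80) + (-320) + (-1280) + (-5120) = -6825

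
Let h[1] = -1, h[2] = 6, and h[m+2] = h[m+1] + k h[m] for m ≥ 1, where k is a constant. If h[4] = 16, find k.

h[3] = 6 - k
h[4] = 6 + 5k
So 6 + 5k = 16, giving k = 2.

2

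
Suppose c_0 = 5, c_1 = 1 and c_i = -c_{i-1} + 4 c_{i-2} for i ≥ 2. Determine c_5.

-151

c_2 = -1 + 4·5 = 19
c_3 = -19 + 4·1 = -15
c_4 = -(-15) + 4·19 = 91
c_5 = -91 + 4·(-15) = -151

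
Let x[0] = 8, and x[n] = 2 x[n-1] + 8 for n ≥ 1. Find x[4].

x[1] = 2(8) + 8 = 24
x[2] = 2(24) + 8 = 56
x[3] = 2(56) + 8 = 120
x[4] = 2(120) + 8 = 248

248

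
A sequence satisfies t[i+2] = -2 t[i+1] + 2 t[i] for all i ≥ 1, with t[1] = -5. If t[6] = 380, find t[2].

5

Let t[2] = y.
t[3] = -10 - 2y
t[4] = 20 + 6y
t[5] = -60 - 16y
t[6] = 160 + 44y
So 160 + 44y = 380, giving y = 5.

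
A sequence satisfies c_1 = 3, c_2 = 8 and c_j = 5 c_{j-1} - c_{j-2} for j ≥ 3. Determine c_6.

c_3 = 5*8 - 3 = 37
c_4 = 5*37 - 8 = 177
c_5 = 5*177 - 37 = 848
c_6 = 5*848 - 177 = 4063

4063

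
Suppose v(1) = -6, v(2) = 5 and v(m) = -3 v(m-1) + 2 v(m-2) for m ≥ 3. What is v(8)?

v(3) = -3*5 + 2*(-6) = -27
v(4) = -3*(-27) + 2*5 = 91
v(5) = -3*91 + 2*(-27) = -327
v(6) = -3*(-327) + 2*91 = 1163
v(7) = -3*1163 + 2*(-327) = -4143
v(8) = -3*(-4143) + 2*1163 = 14755

14755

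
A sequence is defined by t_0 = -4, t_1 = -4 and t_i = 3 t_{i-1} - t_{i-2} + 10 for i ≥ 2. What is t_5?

194

t_2 = 3(-4) - (-4) + 10 = 2
t_3 = 3(2) - (-4) + 10 = 20
t_4 = 3(20) - 2 + 10 = 68
t_5 = 3(68) - 20 + 10 = 194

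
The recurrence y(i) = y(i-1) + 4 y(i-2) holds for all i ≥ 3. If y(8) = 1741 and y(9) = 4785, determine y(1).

6

Rearranging, y(i-2) = (y(i) - y(i-1)) / 4.
y(7) = (4785 - 1741) / 4 = 3044/4 = 761
y(6) = (1741 - 761) / 4 = 980/4 = 245
y(5) = (761 - 245) / 4 = 516/4 = 129
y(4) = (245 - 129) / 4 = 116/4 = 29
y(3) = (129 - 29) / 4 = 100/4 = 25
y(2) = (29 - 25) / 4 = 4/4 = 1
y(1) = (25 - 1) / 4 = 24/4 = 6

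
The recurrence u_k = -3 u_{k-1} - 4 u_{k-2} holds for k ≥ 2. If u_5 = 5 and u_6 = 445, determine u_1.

Rearranging, u_{k-2} = (u_k + 3 u_{k-1}) / -4.
u_4 = (445 + 3·5) / -4 = 460/-4 = -115
u_3 = (5 + 3·(-115)) / -4 = -340/-4 = 85
u_2 = (-115 + 3·85) / -4 = 140/-4 = -35
u_1 = (85 + 3·(-35)) / -4 = -20/-4 = 5

5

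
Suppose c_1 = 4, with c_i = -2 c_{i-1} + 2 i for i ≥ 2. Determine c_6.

c_2 = -2*4 + 4 = -4
c_3 = -2*(-4) + 6 = 14
c_4 = -2*14 + 8 = -20
c_5 = -2*(-20) + 10 = 50
c_6 = -2*50 + 12 = -88

-88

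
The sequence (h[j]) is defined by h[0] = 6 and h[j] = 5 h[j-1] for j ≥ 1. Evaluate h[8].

h[1] = 5(6) = 30
h[2] = 5(30) = 150
h[3] = 5(150) = 750
h[4] = 5(750) = 3750
h[5] = 5(3750) = 18750
h[6] = 5(18750) = 93750
h[7] = 5(93750) = 468750
h[8] = 5(468750) = 2343750

2343750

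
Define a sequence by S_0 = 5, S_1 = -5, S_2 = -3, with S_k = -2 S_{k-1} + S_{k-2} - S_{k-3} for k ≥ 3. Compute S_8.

363

S_3 = -2·(-3) + (-5) - 5 = -4
S_4 = -2·(-4) + (-3) - (-5) = 10
S_5 = -2·10 + (-4) - (-3) = -21
S_6 = -2·(-21) + 10 - (-4) = 56
S_7 = -2·56 + (-21) - 10 = -143
S_8 = -2·(-143) + 56 - (-21) = 363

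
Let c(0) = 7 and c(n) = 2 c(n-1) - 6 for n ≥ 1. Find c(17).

131078

The fixed point is -6/(1 - 2) = 6, so c(n) - 6 = 2(c(n-1) - 6).
Hence c(n) = 1·2^n + 6.
c(17) = 1·2^{17} + 6 = 1·131072 + 6 = 131078.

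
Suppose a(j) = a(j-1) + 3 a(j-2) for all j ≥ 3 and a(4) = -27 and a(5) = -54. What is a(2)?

-6

Rearranging, a(j-2) = (a(j) - a(j-1)) / 3.
a(3) = (-54 - (-27)) / 3 = -27/3 = -9
a(2) = (-27 - (-9)) / 3 = -18/3 = -6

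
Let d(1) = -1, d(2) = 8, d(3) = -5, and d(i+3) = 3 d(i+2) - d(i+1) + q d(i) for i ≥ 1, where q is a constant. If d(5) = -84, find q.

d(4) = -23 - q
d(5) = -64 + 5q
So -64 + 5q = -84, giving q = -4.

-4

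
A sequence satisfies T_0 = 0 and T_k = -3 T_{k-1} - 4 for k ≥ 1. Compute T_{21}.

-10460353204

The fixed point is -4/(1 + 3) = -1, so T_k + 1 = -3(T_{k-1} + 1).
Hence T_k = 1·(-3)^k - 1.
T_{21} = 1·(-3)^{21} - 1 = 1·-10460353203 - 1 = -10460353204.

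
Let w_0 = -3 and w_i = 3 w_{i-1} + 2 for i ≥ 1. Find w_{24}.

The fixed point is 2/(1 - 3) = -1, so w_i + 1 = 3(w_{i-1} + 1).
Hence w_i = -2·3^i - 1.
w_{24} = -2·3^{24} - 1 = -2·282429536481 - 1 = -564859072963.

-564859072963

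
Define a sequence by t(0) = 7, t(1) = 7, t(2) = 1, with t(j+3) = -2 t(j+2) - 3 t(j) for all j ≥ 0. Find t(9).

-2543

t(3) = -2·1 - 3·7 = -23
t(4) = -2·(-23) - 3·7 = 25
t(5) = -2·25 - 3·1 = -53
t(6) = -2·(-53) - 3·(-23) = 175
t(7) = -2·175 - 3·25 = -425
t(8) = -2·(-425) - 3·(-53) = 1009
t(9) = -2·1009 - 3·175 = -2543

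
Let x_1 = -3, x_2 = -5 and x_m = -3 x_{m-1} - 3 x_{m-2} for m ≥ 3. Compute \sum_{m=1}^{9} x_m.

x_3 = -3·(-5) - 3·(-3) = 24
x_4 = -3·24 - 3·(-5) = -57
x_5 = -3·(-57) - 3·24 = 99
x_6 = -3·99 - 3·(-57) = -126
x_7 = -3·(-126) - 3·99 = 81
x_8 = -3·81 - 3·(-126) = 135
x_9 = -3·135 - 3·81 = -648
Sum = (-3) + (-5) + 24 + (-57) + 99 + (-126) + 81 + 135 + (-648) = -500

-500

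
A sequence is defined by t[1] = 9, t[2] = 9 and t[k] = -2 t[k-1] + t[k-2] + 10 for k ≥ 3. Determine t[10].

t[3] = -2*9 + 9 + 10 = 1
t[4] = -2*1 + 9 + 10 = 17
t[5] = -2*17 + 1 + 10 = -23
t[6] = -2*(-23) + 17 + 10 = 73
t[7] = -2*73 + (-23) + 10 = -159
t[8] = -2*(-159) + 73 + 10 = 401
t[9] = -2*401 + (-159) + 10 = -951
t[10] = -2*(-951) + 401 + 10 = 2313

2313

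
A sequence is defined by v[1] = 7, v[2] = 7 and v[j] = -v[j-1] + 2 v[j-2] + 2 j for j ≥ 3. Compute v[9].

191

v[3] = -7 + 2(7) + 6 = 13
v[4] = -13 + 2(7) + 8 = 9
v[5] = -9 + 2(13) + 10 = 27
v[6] = -27 + 2(9) + 12 = 3
v[7] = -3 + 2(27) + 14 = 65
v[8] = -65 + 2(3) + 16 = -43
v[9] = -(-43) + 2(65) + 18 = 191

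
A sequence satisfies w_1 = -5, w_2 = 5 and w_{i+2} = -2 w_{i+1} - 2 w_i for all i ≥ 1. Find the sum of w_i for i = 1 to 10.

w_3 = -2(5) - 2(-5) = 0
w_4 = -2(0) - 2(5) = -10
w_5 = -2(-10) - 2(0) = 20
w_6 = -2(20) - 2(-10) = -20
w_7 = -2(-20) - 2(20) = 0
w_8 = -2(0) - 2(-20) = 40
w_9 = -2(40) - 2(0) = -80
w_{10} = -2(-80) - 2(40) = 80
Sum = (-5) + 5 + 0 + (-10) + 20 + (-20) + 0 + 40 + (-80) + 80 = 30

30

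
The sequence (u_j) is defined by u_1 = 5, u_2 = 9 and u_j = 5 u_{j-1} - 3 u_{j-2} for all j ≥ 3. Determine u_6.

u_3 = 5·9 - 3·5 = 30
u_4 = 5·30 - 3·9 = 123
u_5 = 5·123 - 3·30 = 525
u_6 = 5·525 - 3·123 = 2256

2256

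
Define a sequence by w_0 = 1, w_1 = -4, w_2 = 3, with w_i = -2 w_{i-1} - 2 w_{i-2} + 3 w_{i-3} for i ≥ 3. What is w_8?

475

w_3 = -2·3 - 2·(-4) + 3·1 = 5
w_4 = -2·5 - 2·3 + 3·(-4) = -28
w_5 = -2·(-28) - 2·5 + 3·3 = 55
w_6 = -2·55 - 2·(-28) + 3·5 = -39
w_7 = -2·(-39) - 2·55 + 3·(-28) = -116
w_8 = -2·(-116) - 2·(-39) + 3·55 = 475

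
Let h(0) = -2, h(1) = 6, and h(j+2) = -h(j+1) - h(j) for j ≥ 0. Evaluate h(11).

h(2) = -6 - (-2) = -4
h(3) = -(-4) - 6 = -2
h(4) = -(-2) - (-4) = 6
h(5) = -6 - (-2) = -4
h(6) = -(-4) - 6 = -2
h(7) = -(-2) - (-4) = 6
h(8) = -6 - (-2) = -4
h(9) = -(-4) - 6 = -2
h(10) = -(-2) - (-4) = 6
h(11) = -6 - (-2) = -4

-4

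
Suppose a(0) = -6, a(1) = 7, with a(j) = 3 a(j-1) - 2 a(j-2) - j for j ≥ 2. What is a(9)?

a(2) = 3*7 - 2*(-6) - 2 = 31
a(3) = 3*31 - 2*7 - 3 = 76
a(4) = 3*76 - 2*31 - 4 = 162
a(5) = 3*162 - 2*76 - 5 = 329
a(6) = 3*329 - 2*162 - 6 = 657
a(7) = 3*657 - 2*329 - 7 = 1306
a(8) = 3*1306 - 2*657 - 8 = 2596
a(9) = 3*2596 - 2*1306 - 9 = 5167

5167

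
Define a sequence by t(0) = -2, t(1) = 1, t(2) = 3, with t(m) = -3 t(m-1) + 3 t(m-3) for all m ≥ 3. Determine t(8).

2403

t(3) = -3*3 + 3*(-2) = -15
t(4) = -3*(-15) + 3*1 = 48
t(5) = -3*48 + 3*3 = -135
t(6) = -3*(-135) + 3*(-15) = 360
t(7) = -3*360 + 3*48 = -936
t(8) = -3*(-936) + 3*(-135) = 2403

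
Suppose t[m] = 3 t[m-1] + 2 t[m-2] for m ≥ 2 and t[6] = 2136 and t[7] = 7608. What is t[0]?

Rearranging, t[m-2] = (t[m] - 3 t[m-1]) / 2.
t[5] = (7608 - 3(2136)) / 2 = 1200/2 = 600
t[4] = (2136 - 3(600)) / 2 = 336/2 = 168
t[3] = (600 - 3(168)) / 2 = 96/2 = 48
t[2] = (168 - 3(48)) / 2 = 24/2 = 12
t[1] = (48 - 3(12)) / 2 = 12/2 = 6
t[0] = (12 - 3(6)) / 2 = -6/2 = -3

-3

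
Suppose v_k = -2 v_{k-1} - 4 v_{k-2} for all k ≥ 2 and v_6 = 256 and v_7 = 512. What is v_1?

8

Rearranging, v_{k-2} = (v_k + 2 v_{k-1}) / -4.
v_5 = (512 + 2(256)) / -4 = 1024/-4 = -256
v_4 = (256 + 2(-256)) / -4 = -256/-4 = 64
v_3 = (-256 + 2(64)) / -4 = -128/-4 = 32
v_2 = (64 + 2(32)) / -4 = 128/-4 = -32
v_1 = (32 + 2(-32)) / -4 = -32/-4 = 8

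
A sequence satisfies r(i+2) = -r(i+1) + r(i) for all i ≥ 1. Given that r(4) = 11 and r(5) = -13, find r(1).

Rearranging, r(i-2) = r(i) + r(i-1).
r(3) = -13 + 11 = -2
r(2) = 11 + (-2) = 9
r(1) = -2 + 9 = 7

7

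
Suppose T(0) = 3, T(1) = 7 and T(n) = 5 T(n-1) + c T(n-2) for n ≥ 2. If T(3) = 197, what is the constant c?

1

T(2) = 35 + 3c
T(3) = 175 + 22c
So 175 + 22c = 197, giving c = 1.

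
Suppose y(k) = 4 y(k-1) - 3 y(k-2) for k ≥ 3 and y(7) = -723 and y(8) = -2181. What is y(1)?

5

Rearranging, y(k-2) = (y(k) - 4 y(k-1)) / -3.
y(6) = (-2181 - 4(-723)) / -3 = 711/-3 = -237
y(5) = (-723 - 4(-237)) / -3 = 225/-3 = -75
y(4) = (-237 - 4(-75)) / -3 = 63/-3 = -21
y(3) = (-75 - 4(-21)) / -3 = 9/-3 = -3
y(2) = (-21 - 4(-3)) / -3 = -9/-3 = 3
y(1) = (-3 - 4(3)) / -3 = -15/-3 = 5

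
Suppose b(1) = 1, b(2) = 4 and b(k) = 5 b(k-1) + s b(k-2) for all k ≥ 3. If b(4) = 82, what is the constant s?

b(3) = 20 + s
b(4) = 100 + 9s
So 100 + 9s = 82, giving s = -2.

-2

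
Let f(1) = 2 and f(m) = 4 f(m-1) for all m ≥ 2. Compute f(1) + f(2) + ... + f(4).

f(2) = 4·2 = 8
f(3) = 4·8 = 32
f(4) = 4·32 = 128
Sum = 2 + 8 + 32 + 128 = 170

170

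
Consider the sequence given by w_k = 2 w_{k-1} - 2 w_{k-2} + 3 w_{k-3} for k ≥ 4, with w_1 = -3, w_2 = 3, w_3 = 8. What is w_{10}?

w_4 = 2*8 - 2*3 + 3*(-3) = 1
w_5 = 2*1 - 2*8 + 3*3 = -5
w_6 = 2*(-5) - 2*1 + 3*8 = 12
w_7 = 2*12 - 2*(-5) + 3*1 = 37
w_8 = 2*37 - 2*12 + 3*(-5) = 35
w_9 = 2*35 - 2*37 + 3*12 = 32
w_{10} = 2*32 - 2*35 + 3*37 = 105

105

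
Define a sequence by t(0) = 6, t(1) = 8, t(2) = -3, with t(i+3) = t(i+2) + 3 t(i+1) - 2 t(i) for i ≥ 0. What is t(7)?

34

t(3) = (-3) + 3·8 - 2·6 = 9
t(4) = 9 + 3·(-3) - 2·8 = -16
t(5) = (-16) + 3·9 - 2·(-3) = 17
t(6) = 17 + 3·(-16) - 2·9 = -49
t(7) = (-49) + 3·17 - 2·(-16) = 34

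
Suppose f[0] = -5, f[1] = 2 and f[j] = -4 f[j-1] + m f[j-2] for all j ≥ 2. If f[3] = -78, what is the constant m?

-5

f[2] = -8 - 5m
f[3] = 32 + 22m
So 32 + 22m = -78, giving m = -5.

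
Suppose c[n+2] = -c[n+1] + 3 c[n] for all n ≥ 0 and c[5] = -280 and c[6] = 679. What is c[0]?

7

Rearranging, c[n-2] = (c[n] + c[n-1]) / 3.
c[4] = (679 + (-280)) / 3 = 399/3 = 133
c[3] = (-280 + 133) / 3 = -147/3 = -49
c[2] = (133 + (-49)) / 3 = 84/3 = 28
c[1] = (-49 + 28) / 3 = -21/3 = -7
c[0] = (28 + (-7)) / 3 = 21/3 = 7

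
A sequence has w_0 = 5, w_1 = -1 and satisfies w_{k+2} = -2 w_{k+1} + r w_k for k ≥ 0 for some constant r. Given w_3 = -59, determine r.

5

w_2 = 2 + 5r
w_3 = -4 - 11r
So -4 - 11r = -59, giving r = 5.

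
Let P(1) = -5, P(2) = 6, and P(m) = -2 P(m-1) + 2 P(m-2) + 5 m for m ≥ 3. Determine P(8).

1998

P(3) = -2*6 + 2*(-5) + 15 = -7
P(4) = -2*(-7) + 2*6 + 20 = 46
P(5) = -2*46 + 2*(-7) + 25 = -81
P(6) = -2*(-81) + 2*46 + 30 = 284
P(7) = -2*284 + 2*(-81) + 35 = -695
P(8) = -2*(-695) + 2*284 + 40 = 1998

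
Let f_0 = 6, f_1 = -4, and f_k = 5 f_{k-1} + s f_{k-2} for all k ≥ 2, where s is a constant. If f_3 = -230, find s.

-5

f_2 = -20 + 6s
f_3 = -100 + 26s
So -100 + 26s = -230, giving s = -5.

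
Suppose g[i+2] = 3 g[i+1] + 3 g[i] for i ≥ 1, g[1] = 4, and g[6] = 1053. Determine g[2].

3

Let g[2] = y.
g[3] = 12 + 3y
g[4] = 36 + 12y
g[5] = 144 + 45y
g[6] = 540 + 171y
So 540 + 171y = 1053, giving y = 3.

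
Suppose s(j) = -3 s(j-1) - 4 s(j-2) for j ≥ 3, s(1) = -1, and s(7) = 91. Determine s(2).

Let s(2) = v.
s(3) = 4 - 3v
s(4) = -12 + 5v
s(5) = 20 - 3v
s(6) = -12 - 11v
s(7) = -44 + 45v
So -44 + 45v = 91, giving v = 3.

3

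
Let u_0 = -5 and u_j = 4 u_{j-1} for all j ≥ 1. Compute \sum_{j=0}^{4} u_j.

u_1 = 4*(-5) = -20
u_2 = 4*(-20) = -80
u_3 = 4*(-80) = -320
u_4 = 4*(-320) = -1280
Sum = (-5) + (-20) + (-80) + (-320) + (-1280) = -1705

-1705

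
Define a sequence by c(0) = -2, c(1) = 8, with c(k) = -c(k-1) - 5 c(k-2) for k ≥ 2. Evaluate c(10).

c(2) = -8 - 5*(-2) = 2
c(3) = -2 - 5*8 = -42
c(4) = -(-42) - 5*2 = 32
c(5) = -32 - 5*(-42) = 178
c(6) = -178 - 5*32 = -338
c(7) = -(-338) - 5*178 = -552
c(8) = -(-552) - 5*(-338) = 2242
c(9) = -2242 - 5*(-552) = 518
c(10) = -518 - 5*2242 = -11728

-11728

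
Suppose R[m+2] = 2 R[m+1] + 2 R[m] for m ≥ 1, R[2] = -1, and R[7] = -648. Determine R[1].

-6

Let R[1] = x.
R[3] = -2 + 2x
R[4] = -6 + 4x
R[5] = -16 + 12x
R[6] = -44 + 32x
R[7] = -120 + 88x
So -120 + 88x = -648, giving x = -6.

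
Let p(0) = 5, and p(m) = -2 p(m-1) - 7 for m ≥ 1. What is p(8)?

1875

p(1) = -2(5) - 7 = -17
p(2) = -2(-17) - 7 = 27
p(3) = -2(27) - 7 = -61
p(4) = -2(-61) - 7 = 115
p(5) = -2(115) - 7 = -237
p(6) = -2(-237) - 7 = 467
p(7) = -2(467) - 7 = -941
p(8) = -2(-941) - 7 = 1875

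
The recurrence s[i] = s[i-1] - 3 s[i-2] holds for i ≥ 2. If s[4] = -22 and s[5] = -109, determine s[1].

Rearranging, s[i-2] = (s[i] - s[i-1]) / -3.
s[3] = (-109 - (-22)) / -3 = -87/-3 = 29
s[2] = (-22 - 29) / -3 = -51/-3 = 17
s[1] = (29 - 17) / -3 = 12/-3 = -4

-4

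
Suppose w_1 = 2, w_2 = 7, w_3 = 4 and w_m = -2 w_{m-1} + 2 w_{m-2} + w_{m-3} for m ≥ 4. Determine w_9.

w_4 = -2*4 + 2*7 + 2 = 8
w_5 = -2*8 + 2*4 + 7 = -1
w_6 = -2*(-1) + 2*8 + 4 = 22
w_7 = -2*22 + 2*(-1) + 8 = -38
w_8 = -2*(-38) + 2*22 + (-1) = 119
w_9 = -2*119 + 2*(-38) + 22 = -292

-292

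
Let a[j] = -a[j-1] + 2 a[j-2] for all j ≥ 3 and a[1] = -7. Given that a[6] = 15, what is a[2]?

Let a[2] = v.
a[3] = -14 - v
a[4] = 14 + 3v
a[5] = -42 - 5v
a[6] = 70 + 11v
So 70 + 11v = 15, giving v = -5.

-5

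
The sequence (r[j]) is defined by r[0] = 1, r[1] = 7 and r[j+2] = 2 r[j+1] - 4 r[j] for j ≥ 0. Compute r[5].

-80

r[2] = 2(7) - 4(1) = 10
r[3] = 2(10) - 4(7) = -8
r[4] = 2(-8) - 4(10) = -56
r[5] = 2(-56) - 4(-8) = -80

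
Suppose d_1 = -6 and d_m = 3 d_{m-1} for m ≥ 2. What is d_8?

-13122

d_2 = 3(-6) = -18
d_3 = 3(-18) = -54
d_4 = 3(-54) = -162
d_5 = 3(-162) = -486
d_6 = 3(-486) = -1458
d_7 = 3(-1458) = -4374
d_8 = 3(-4374) = -13122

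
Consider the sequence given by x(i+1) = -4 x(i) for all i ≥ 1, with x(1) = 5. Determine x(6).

-5120

x(2) = -4*5 = -20
x(3) = -4*(-20) = 80
x(4) = -4*80 = -320
x(5) = -4*(-320) = 1280
x(6) = -4*1280 = -5120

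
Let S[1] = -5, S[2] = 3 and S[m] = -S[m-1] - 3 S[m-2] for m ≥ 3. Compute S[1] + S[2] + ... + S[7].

19

S[3] = -3 - 3·(-5) = 12
S[4] = -12 - 3·3 = -21
S[5] = -(-21) - 3·12 = -15
S[6] = -(-15) - 3·(-21) = 78
S[7] = -78 - 3·(-15) = -33
Sum = (-5) + 3 + 12 + (-21) + (-15) + 78 + (-33) = 19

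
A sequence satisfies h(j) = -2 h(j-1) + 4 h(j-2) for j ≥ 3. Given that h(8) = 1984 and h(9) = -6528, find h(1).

-6

Rearranging, h(j-2) = (h(j) + 2 h(j-1)) / 4.
h(7) = (-6528 + 2·1984) / 4 = -2560/4 = -640
h(6) = (1984 + 2·(-640)) / 4 = 704/4 = 176
h(5) = (-640 + 2·176) / 4 = -288/4 = -72
h(4) = (176 + 2·(-72)) / 4 = 32/4 = 8
h(3) = (-72 + 2·8) / 4 = -56/4 = -14
h(2) = (8 + 2·(-14)) / 4 = -20/4 = -5
h(1) = (-14 + 2·(-5)) / 4 = -24/4 = -6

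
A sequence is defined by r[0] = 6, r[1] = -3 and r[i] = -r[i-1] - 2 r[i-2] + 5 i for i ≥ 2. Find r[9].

r[2] = -(-3) - 2*6 + 10 = 1
r[3] = -1 - 2*(-3) + 15 = 20
r[4] = -20 - 2*1 + 20 = -2
r[5] = -(-2) - 2*20 + 25 = -13
r[6] = -(-13) - 2*(-2) + 30 = 47
r[7] = -47 - 2*(-13) + 35 = 14
r[8] = -14 - 2*47 + 40 = -68
r[9] = -(-68) - 2*14 + 45 = 85

85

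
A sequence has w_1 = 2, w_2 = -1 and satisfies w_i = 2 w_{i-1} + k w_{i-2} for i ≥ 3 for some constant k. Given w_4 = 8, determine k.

w_3 = -2 + 2k
w_4 = -4 + 3k
So -4 + 3k = 8, giving k = 4.

4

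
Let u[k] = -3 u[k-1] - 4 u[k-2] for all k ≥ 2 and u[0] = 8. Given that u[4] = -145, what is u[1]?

-5

Let u[1] = w.
u[2] = -32 - 3w
u[3] = 96 + 5w
u[4] = -160 - 3w
So -160 - 3w = -145, giving w = -5.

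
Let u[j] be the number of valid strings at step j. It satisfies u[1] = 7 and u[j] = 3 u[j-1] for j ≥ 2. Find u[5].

567

u[2] = 3*7 = 21
u[3] = 3*21 = 63
u[4] = 3*63 = 189
u[5] = 3*189 = 567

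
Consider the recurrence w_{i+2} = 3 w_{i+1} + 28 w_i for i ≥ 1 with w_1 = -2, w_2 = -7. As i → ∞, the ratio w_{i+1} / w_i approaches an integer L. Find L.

7

The characteristic equation is r^2 - 3r - 28 = 0, which factors as (r - 7)(r + 4) = 0.
So the roots are 7 and -4. Since |7| > |-4| and the coefficient of 7^i is non-zero, the ratio tends to 7.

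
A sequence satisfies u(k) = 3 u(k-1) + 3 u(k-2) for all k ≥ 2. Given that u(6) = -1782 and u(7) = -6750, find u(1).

2

Rearranging, u(k-2) = (u(k) - 3 u(k-1)) / 3.
u(5) = (-6750 - 3*(-1782)) / 3 = -1404/3 = -468
u(4) = (-1782 - 3*(-468)) / 3 = -378/3 = -126
u(3) = (-468 - 3*(-126)) / 3 = -90/3 = -30
u(2) = (-126 - 3*(-30)) / 3 = -36/3 = -12
u(1) = (-30 - 3*(-12)) / 3 = 6/3 = 2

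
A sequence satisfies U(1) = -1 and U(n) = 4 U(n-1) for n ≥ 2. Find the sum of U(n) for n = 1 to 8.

-21845

U(2) = 4*(-1) = -4
U(3) = 4*(-4) = -16
U(4) = 4*(-16) = -64
U(5) = 4*(-64) = -256
U(6) = 4*(-256) = -1024
U(7) = 4*(-1024) = -4096
U(8) = 4*(-4096) = -16384
Sum = (-1) + (-4) + (-16) + (-64) + (-256) + (-1024) + (-4096) + (-16384) = -21845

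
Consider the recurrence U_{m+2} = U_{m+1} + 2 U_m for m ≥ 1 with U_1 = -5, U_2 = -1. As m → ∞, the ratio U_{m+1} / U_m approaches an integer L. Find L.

The characteristic equation is r^2 - r - 2 = 0, which factors as (r - 2)(r + 1) = 0.
So the roots are 2 and -1. Since |2| > |-1| and the coefficient of 2^m is non-zero, the ratio tends to 2.

2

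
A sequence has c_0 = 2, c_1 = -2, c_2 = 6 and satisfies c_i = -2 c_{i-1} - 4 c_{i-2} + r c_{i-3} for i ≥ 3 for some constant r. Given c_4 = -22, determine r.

c_3 = -4 + 2r
c_4 = -16 - 6r
So -16 - 6r = -22, giving r = 1.

1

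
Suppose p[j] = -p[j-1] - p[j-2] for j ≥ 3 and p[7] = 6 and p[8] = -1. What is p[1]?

Rearranging, p[j-2] = -(p[j] + p[j-1]).
p[6] = -(-1 + 6) = -5
p[5] = -(6 + (-5)) = -1
p[4] = -(-5 + (-1)) = 6
p[3] = -(-1 + 6) = -5
p[2] = -(6 + (-5)) = -1
p[1] = -(-5 + (-1)) = 6

6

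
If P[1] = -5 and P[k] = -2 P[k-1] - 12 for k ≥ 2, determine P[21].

The fixed point is -12/(1 + 2) = -4, so P[k] + 4 = -2(P[k-1] + 4).
Hence P[k] = -1·(-2)^{k-1} - 4.
P[21] = -1·(-2)^{20} - 4 = -1·1048576 - 4 = -1048580.

-1048580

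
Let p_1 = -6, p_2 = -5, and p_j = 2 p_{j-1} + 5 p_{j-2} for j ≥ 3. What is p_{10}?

-193245

p_3 = 2*(-5) + 5*(-6) = -40
p_4 = 2*(-40) + 5*(-5) = -105
p_5 = 2*(-105) + 5*(-40) = -410
p_6 = 2*(-410) + 5*(-105) = -1345
p_7 = 2*(-1345) + 5*(-410) = -4740
p_8 = 2*(-4740) + 5*(-1345) = -16205
p_9 = 2*(-16205) + 5*(-4740) = -56110
p_{10} = 2*(-56110) + 5*(-16205) = -193245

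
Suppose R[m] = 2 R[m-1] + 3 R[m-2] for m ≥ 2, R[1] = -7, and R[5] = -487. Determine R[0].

Let R[0] = x.
R[2] = -14 + 3x
R[3] = -49 + 6x
R[4] = -140 + 21x
R[5] = -427 + 60x
So -427 + 60x = -487, giving x = -1.

-1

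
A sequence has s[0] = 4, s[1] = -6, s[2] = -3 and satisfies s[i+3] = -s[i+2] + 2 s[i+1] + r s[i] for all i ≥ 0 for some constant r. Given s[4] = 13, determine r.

s[3] = -9 + 4r
s[4] = 3 - 10r
So 3 - 10r = 13, giving r = -1.

-1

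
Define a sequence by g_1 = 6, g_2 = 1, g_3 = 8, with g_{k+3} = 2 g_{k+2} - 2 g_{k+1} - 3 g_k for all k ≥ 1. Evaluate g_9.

g_4 = 2*8 - 2*1 - 3*6 = -4
g_5 = 2*(-4) - 2*8 - 3*1 = -27
g_6 = 2*(-27) - 2*(-4) - 3*8 = -70
g_7 = 2*(-70) - 2*(-27) - 3*(-4) = -74
g_8 = 2*(-74) - 2*(-70) - 3*(-27) = 73
g_9 = 2*73 - 2*(-74) - 3*(-70) = 504

504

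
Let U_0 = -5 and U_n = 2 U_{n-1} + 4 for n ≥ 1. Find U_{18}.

-262148

The fixed point is 4/(1 - 2) = -4, so U_n + 4 = 2(U_{n-1} + 4).
Hence U_n = -1·2^n - 4.
U_{18} = -1·2^{18} - 4 = -1·262144 - 4 = -262148.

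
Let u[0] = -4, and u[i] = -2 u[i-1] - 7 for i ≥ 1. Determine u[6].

-109

u[1] = -2·(-4) - 7 = 1
u[2] = -2·1 - 7 = -9
u[3] = -2·(-9) - 7 = 11
u[4] = -2·11 - 7 = -29
u[5] = -2·(-29) - 7 = 51
u[6] = -2·51 - 7 = -109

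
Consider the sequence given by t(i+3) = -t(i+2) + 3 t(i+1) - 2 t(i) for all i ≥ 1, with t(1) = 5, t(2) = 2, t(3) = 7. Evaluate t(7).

181

t(4) = -7 + 3(2) - 2(5) = -11
t(5) = -(-11) + 3(7) - 2(2) = 28
t(6) = -28 + 3(-11) - 2(7) = -75
t(7) = -(-75) + 3(28) - 2(-11) = 181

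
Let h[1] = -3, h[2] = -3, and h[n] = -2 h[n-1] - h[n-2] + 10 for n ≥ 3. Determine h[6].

h[3] = -2(-3) - (-3) + 10 = 19
h[4] = -2(19) - (-3) + 10 = -25
h[5] = -2(-25) - 19 + 10 = 41
h[6] = -2(41) - (-25) + 10 = -47

-47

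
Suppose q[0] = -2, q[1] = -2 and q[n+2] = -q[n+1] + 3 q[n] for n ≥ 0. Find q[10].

-730

q[2] = -(-2) + 3·(-2) = -4
q[3] = -(-4) + 3·(-2) = -2
q[4] = -(-2) + 3·(-4) = -10
q[5] = -(-10) + 3·(-2) = 4
q[6] = -4 + 3·(-10) = -34
q[7] = -(-34) + 3·4 = 46
q[8] = -46 + 3·(-34) = -148
q[9] = -(-148) + 3·46 = 286
q[10] = -286 + 3·(-148) = -730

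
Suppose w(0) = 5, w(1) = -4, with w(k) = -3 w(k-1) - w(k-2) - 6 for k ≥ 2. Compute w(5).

-25

w(2) = -3*(-4) - 5 - 6 = 1
w(3) = -3*1 - (-4) - 6 = -5
w(4) = -3*(-5) - 1 - 6 = 8
w(5) = -3*8 - (-5) - 6 = -25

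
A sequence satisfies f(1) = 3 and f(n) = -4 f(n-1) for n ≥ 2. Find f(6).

-3072

f(2) = -4*3 = -12
f(3) = -4*(-12) = 48
f(4) = -4*48 = -192
f(5) = -4*(-192) = 768
f(6) = -4*768 = -3072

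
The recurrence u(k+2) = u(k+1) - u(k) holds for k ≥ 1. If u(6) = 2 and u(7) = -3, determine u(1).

-3

Rearranging, u(k-2) = -(u(k) - u(k-1)).
u(5) = -(-3 - 2) = 5
u(4) = -(2 - 5) = 3
u(3) = -(5 - 3) = -2
u(2) = -(3 - (-2)) = -5
u(1) = -(-2 - (-5)) = -3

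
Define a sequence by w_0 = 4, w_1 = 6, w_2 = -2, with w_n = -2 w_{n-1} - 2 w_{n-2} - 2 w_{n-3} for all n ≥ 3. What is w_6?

8

w_3 = -2*(-2) - 2*6 - 2*4 = -16
w_4 = -2*(-16) - 2*(-2) - 2*6 = 24
w_5 = -2*24 - 2*(-16) - 2*(-2) = -12
w_6 = -2*(-12) - 2*24 - 2*(-16) = 8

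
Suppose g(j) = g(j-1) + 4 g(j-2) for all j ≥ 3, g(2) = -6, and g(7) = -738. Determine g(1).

-3

Let g(1) = w.
g(3) = -6 + 4w
g(4) = -30 + 4w
g(5) = -54 + 20w
g(6) = -174 + 36w
g(7) = -390 + 116w
So -390 + 116w = -738, giving w = -3.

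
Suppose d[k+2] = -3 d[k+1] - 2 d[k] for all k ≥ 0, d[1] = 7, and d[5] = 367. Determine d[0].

Let d[0] = v.
d[2] = -21 - 2v
d[3] = 49 + 6v
d[4] = -105 - 14v
d[5] = 217 + 30v
So 217 + 30v = 367, giving v = 5.

5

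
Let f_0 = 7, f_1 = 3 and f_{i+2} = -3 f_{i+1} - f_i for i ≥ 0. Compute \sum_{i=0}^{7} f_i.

1554

f_2 = -3·3 - 7 = -16
f_3 = -3·(-16) - 3 = 45
f_4 = -3·45 - (-16) = -119
f_5 = -3·(-119) - 45 = 312
f_6 = -3·312 - (-119) = -817
f_7 = -3·(-817) - 312 = 2139
Sum = 7 + 3 + (-16) + 45 + (-119) + 312 + (-817) + 2139 = 1554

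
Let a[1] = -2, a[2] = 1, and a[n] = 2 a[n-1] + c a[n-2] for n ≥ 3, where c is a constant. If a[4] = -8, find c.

a[3] = 2 - 2c
a[4] = 4 - 3c
So 4 - 3c = -8, giving c = 4.

4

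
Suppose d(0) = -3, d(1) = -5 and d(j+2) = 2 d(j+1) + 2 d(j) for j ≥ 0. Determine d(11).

d(2) = 2·(-5) + 2·(-3) = -16
d(3) = 2·(-16) + 2·(-5) = -42
d(4) = 2·(-42) + 2·(-16) = -116
d(5) = 2·(-116) + 2·(-42) = -316
d(6) = 2·(-316) + 2·(-116) = -864
d(7) = 2·(-864) + 2·(-316) = -2360
d(8) = 2·(-2360) + 2·(-864) = -6448
d(9) = 2·(-6448) + 2·(-2360) = -17616
d(10) = 2·(-17616) + 2·(-6448) = -48128
d(11) = 2·(-48128) + 2·(-17616) = -131488

-131488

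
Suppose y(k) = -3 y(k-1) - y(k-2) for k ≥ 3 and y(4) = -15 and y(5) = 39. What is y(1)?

Rearranging, y(k-2) = -(y(k) + 3 y(k-1)).
y(3) = -(39 + 3*(-15)) = 6
y(2) = -(-15 + 3*6) = -3
y(1) = -(6 + 3*(-3)) = 3

3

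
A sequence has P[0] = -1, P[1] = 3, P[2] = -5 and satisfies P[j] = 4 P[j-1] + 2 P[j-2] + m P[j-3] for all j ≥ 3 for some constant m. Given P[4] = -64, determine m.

P[3] = -14 - m
P[4] = -66 - m
So -66 - m = -64, giving m = -2.

-2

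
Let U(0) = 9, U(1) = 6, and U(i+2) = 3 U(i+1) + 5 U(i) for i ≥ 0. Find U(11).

U(2) = 3(6) + 5(9) = 63
U(3) = 3(63) + 5(6) = 219
U(4) = 3(219) + 5(63) = 972
U(5) = 3(972) + 5(219) = 4011
U(6) = 3(4011) + 5(972) = 16893
U(7) = 3(16893) + 5(4011) = 70734
U(8) = 3(70734) + 5(16893) = 296667
U(9) = 3(296667) + 5(70734) = 1243671
U(10) = 3(1243671) + 5(296667) = 5214348
U(11) = 3(5214348) + 5(1243671) = 21861399

21861399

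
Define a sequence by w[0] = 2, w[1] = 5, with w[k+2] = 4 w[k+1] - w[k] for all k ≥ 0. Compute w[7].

w[2] = 4*5 - 2 = 18
w[3] = 4*18 - 5 = 67
w[4] = 4*67 - 18 = 250
w[5] = 4*250 - 67 = 933
w[6] = 4*933 - 250 = 3482
w[7] = 4*3482 - 933 = 12995

12995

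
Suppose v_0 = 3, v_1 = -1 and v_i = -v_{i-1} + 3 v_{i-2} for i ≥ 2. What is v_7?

-457

v_2 = -(-1) + 3*3 = 10
v_3 = -10 + 3*(-1) = -13
v_4 = -(-13) + 3*10 = 43
v_5 = -43 + 3*(-13) = -82
v_6 = -(-82) + 3*43 = 211
v_7 = -211 + 3*(-82) = -457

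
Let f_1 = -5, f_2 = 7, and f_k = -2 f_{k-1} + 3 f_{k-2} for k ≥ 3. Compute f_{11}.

-177149

f_3 = -2(7) + 3(-5) = -29
f_4 = -2(-29) + 3(7) = 79
f_5 = -2(79) + 3(-29) = -245
f_6 = -2(-245) + 3(79) = 727
f_7 = -2(727) + 3(-245) = -2189
f_8 = -2(-2189) + 3(727) = 6559
f_9 = -2(6559) + 3(-2189) = -19685
f_{10} = -2(-19685) + 3(6559) = 59047
f_{11} = -2(59047) + 3(-19685) = -177149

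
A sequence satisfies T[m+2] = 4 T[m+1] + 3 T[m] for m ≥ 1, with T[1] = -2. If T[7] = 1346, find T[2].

Let T[2] = y.
T[3] = -6 + 4y
T[4] = -24 + 19y
T[5] = -114 + 88y
T[6] = -528 + 409y
T[7] = -2454 + 1900y
So -2454 + 1900y = 1346, giving y = 2.

2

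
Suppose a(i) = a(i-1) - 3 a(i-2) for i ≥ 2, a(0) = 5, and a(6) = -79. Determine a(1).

-4

Let a(1) = y.
a(2) = -15 + y
a(3) = -15 - 2y
a(4) = 30 - 5y
a(5) = 75 + y
a(6) = -15 + 16y
So -15 + 16y = -79, giving y = -4.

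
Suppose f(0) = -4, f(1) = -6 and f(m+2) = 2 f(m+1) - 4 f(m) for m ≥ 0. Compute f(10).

3072

f(2) = 2*(-6) - 4*(-4) = 4
f(3) = 2*4 - 4*(-6) = 32
f(4) = 2*32 - 4*4 = 48
f(5) = 2*48 - 4*32 = -32
f(6) = 2*(-32) - 4*48 = -256
f(7) = 2*(-256) - 4*(-32) = -384
f(8) = 2*(-384) - 4*(-256) = 256
f(9) = 2*256 - 4*(-384) = 2048
f(10) = 2*2048 - 4*256 = 3072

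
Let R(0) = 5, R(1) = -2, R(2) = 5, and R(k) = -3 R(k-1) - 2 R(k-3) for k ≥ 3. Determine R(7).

R(3) = -3(5) - 2(5) = -25
R(4) = -3(-25) - 2(-2) = 79
R(5) = -3(79) - 2(5) = -247
R(6) = -3(-247) - 2(-25) = 791
R(7) = -3(791) - 2(79) = -2531

-2531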